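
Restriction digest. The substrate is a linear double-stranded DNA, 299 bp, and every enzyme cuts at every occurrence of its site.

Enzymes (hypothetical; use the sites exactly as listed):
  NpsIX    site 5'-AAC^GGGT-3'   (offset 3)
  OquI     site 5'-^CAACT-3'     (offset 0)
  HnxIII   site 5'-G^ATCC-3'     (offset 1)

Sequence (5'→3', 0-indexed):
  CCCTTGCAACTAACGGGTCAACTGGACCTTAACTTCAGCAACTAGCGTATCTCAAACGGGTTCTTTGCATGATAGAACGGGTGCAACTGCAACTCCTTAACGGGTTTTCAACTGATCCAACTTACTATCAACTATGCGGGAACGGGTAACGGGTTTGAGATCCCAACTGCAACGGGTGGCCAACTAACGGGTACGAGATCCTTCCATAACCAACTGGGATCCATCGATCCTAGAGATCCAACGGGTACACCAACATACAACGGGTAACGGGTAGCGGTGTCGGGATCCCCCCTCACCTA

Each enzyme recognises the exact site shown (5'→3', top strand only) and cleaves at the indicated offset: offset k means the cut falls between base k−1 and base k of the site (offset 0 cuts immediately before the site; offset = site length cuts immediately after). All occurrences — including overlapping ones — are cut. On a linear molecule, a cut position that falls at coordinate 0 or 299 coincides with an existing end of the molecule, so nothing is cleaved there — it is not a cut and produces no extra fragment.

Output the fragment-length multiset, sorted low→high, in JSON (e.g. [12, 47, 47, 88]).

Per-enzyme occurrences:
  NpsIX (AACGGGT, off=3): starts [11, 54, 75, 98, 140, 147, 170, 185, 239, 258, 265] → cuts [14, 57, 78, 101, 143, 150, 173, 188, 242, 261, 268]
  OquI (CAACT, off=0): starts [6, 18, 38, 83, 89, 108, 117, 128, 163, 180, 210] → cuts [6, 18, 38, 83, 89, 108, 117, 128, 163, 180, 210]
  HnxIII (GATCC, off=1): starts [113, 158, 196, 217, 225, 234, 283] → cuts [114, 159, 197, 218, 226, 235, 284]

All cut coordinates (distinct, sorted): [6, 14, 18, 38, 57, 78, 83, 89, 101, 108, 114, 117, 128, 143, 150, 159, 163, 173, 180, 188, 197, 210, 218, 226, 235, 242, 261, 268, 284]

Fragment lengths:
  [0,6): 6 bp
  [6,14): 8 bp
  [14,18): 4 bp
  [18,38): 20 bp
  [38,57): 19 bp
  [57,78): 21 bp
  [78,83): 5 bp
  [83,89): 6 bp
  [89,101): 12 bp
  [101,108): 7 bp
  [108,114): 6 bp
  [114,117): 3 bp
  [117,128): 11 bp
  [128,143): 15 bp
  [143,150): 7 bp
  [150,159): 9 bp
  [159,163): 4 bp
  [163,173): 10 bp
  [173,180): 7 bp
  [180,188): 8 bp
  [188,197): 9 bp
  [197,210): 13 bp
  [210,218): 8 bp
  [218,226): 8 bp
  [226,235): 9 bp
  [235,242): 7 bp
  [242,261): 19 bp
  [261,268): 7 bp
  [268,284): 16 bp
  [284,299): 15 bp

[3,4,4,5,6,6,6,7,7,7,7,7,8,8,8,8,9,9,9,10,11,12,13,15,15,16,19,19,20,21]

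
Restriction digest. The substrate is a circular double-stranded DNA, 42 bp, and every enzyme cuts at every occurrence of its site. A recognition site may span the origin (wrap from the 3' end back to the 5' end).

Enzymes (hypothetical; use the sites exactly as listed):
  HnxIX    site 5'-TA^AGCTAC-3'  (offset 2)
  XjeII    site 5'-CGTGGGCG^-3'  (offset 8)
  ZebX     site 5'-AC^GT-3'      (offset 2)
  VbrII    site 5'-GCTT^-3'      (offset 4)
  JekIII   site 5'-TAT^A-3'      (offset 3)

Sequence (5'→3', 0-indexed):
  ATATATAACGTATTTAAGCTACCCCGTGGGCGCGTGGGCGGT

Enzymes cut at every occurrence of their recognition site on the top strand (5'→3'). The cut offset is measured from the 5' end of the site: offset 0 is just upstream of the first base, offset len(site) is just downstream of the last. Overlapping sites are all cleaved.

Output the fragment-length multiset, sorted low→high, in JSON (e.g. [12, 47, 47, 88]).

Per-enzyme occurrences:
  HnxIX TAAGCTAC/2: at [14] ⇒ [16]
  XjeII CGTGGGCG/8: at [24, 32] ⇒ [32, 40]
  ZebX ACGT/2: at [7] ⇒ [9]
  VbrII (GCTT, off=4): no sites
  JekIII TATA/3: at [1, 3, 41] ⇒ [2, 4, 6]

Pooled cuts: [2, 4, 6, 9, 16, 32, 40]

Fragments:
  2→4: 2 bp
  4→6: 2 bp
  6→9: 3 bp
  9→16: 7 bp
  16→32: 16 bp
  32→40: 8 bp
  40→2 (wrap): 42-40+2 = 4 bp

[2,2,3,4,7,8,16]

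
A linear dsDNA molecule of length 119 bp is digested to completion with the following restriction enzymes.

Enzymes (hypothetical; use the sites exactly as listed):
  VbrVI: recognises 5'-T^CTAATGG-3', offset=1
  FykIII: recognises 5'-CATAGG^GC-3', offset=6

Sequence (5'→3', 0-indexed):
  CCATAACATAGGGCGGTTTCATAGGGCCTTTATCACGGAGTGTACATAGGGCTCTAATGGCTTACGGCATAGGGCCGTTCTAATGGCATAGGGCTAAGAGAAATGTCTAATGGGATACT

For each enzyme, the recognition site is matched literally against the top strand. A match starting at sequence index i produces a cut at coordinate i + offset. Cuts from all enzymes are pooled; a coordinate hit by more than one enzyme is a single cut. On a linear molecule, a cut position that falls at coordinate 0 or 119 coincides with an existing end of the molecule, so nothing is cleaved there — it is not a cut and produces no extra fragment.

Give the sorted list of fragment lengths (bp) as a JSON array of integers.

[3,6,12,13,13,13,14,20,25]

Scan for sites:
  VbrVI (TCTAATGG, off=1): starts [52, 78, 105] → cuts [53, 79, 106]
  FykIII (CATAGGGC, off=6): starts [6, 19, 44, 67, 86] → cuts [12, 25, 50, 73, 92]

All cut coordinates (distinct, sorted): [12, 25, 50, 53, 73, 79, 92, 106]

Fragments:
  [0,12): 12 bp
  [12,25): 13 bp
  [25,50): 25 bp
  [50,53): 3 bp
  [53,73): 20 bp
  [73,79): 6 bp
  [79,92): 13 bp
  [92,106): 14 bp
  [106,119): 13 bp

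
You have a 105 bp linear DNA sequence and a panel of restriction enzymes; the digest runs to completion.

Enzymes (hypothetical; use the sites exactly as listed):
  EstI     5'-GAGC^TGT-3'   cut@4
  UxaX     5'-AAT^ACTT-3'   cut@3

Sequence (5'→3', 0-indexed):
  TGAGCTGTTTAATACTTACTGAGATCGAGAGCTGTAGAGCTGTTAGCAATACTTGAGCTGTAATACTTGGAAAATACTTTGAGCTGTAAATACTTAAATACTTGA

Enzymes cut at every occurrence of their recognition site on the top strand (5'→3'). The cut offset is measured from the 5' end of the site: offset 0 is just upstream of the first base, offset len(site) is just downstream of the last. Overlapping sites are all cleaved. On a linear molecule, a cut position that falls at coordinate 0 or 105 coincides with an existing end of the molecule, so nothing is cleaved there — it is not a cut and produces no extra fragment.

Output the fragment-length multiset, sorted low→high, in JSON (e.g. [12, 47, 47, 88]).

[5,6,6,7,8,8,8,8,9,10,11,19]

Per-enzyme occurrences:
  EstI GAGCTGT/4: at [1, 28, 36, 54, 80] ⇒ [5, 32, 40, 58, 84]
  UxaX AATACTT/3: at [10, 47, 61, 72, 88, 96] ⇒ [13, 50, 64, 75, 91, 99]

Pooled cuts: [5, 13, 32, 40, 50, 58, 64, 75, 84, 91, 99]

Fragment lengths:
  [0,5): 5 bp
  [5,13): 8 bp
  [13,32): 19 bp
  [32,40): 8 bp
  [40,50): 10 bp
  [50,58): 8 bp
  [58,64): 6 bp
  [64,75): 11 bp
  [75,84): 9 bp
  [84,91): 7 bp
  [91,99): 8 bp
  [99,105): 6 bp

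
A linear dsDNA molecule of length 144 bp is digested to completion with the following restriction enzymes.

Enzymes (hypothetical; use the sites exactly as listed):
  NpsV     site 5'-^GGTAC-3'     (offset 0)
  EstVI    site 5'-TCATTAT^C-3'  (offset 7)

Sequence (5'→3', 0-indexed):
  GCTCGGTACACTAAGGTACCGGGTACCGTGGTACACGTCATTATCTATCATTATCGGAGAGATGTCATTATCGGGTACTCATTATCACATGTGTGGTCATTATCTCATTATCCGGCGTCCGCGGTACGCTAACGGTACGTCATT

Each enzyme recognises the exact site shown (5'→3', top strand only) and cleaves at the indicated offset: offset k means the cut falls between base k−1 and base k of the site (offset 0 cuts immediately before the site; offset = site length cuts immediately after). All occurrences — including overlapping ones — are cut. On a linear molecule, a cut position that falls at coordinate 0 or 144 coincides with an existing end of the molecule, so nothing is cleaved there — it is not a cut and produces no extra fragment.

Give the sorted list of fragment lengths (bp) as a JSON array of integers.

Site scan:
  NpsV GGTAC/0: at [4, 14, 21, 29, 73, 122, 133] ⇒ [4, 14, 21, 29, 73, 122, 133]
  EstVI TCATTATC/7: at [37, 47, 64, 78, 96, 104] ⇒ [44, 54, 71, 85, 103, 111]

All cut coordinates (distinct, sorted): [4, 14, 21, 29, 44, 54, 71, 73, 85, 103, 111, 122, 133]

Fragments:
  [0,4): 4 bp
  [4,14): 10 bp
  [14,21): 7 bp
  [21,29): 8 bp
  [29,44): 15 bp
  [44,54): 10 bp
  [54,71): 17 bp
  [71,73): 2 bp
  [73,85): 12 bp
  [85,103): 18 bp
  [103,111): 8 bp
  [111,122): 11 bp
  [122,133): 11 bp
  [133,144): 11 bp

[2,4,7,8,8,10,10,11,11,11,12,15,17,18]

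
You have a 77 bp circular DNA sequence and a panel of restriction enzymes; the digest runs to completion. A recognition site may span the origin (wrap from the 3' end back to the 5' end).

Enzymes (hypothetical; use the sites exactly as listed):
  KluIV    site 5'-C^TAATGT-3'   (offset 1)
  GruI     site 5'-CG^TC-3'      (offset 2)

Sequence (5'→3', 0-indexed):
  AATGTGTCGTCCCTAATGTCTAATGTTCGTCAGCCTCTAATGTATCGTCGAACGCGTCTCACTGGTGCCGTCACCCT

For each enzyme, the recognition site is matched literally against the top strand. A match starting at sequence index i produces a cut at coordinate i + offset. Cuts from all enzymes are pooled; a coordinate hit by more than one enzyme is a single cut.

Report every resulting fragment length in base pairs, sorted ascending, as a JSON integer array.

Per-enzyme occurrences:
  KluIV (CTAATGT, off=1): starts [12, 19, 36, 75] → cuts [13, 20, 37, 76]
  GruI (CGTC, off=2): starts [7, 27, 45, 54, 68] → cuts [9, 29, 47, 56, 70]

All cut coordinates (distinct, sorted): [9, 13, 20, 29, 37, 47, 56, 70, 76]

Fragment lengths:
  9→13: 4 bp
  13→20: 7 bp
  20→29: 9 bp
  29→37: 8 bp
  37→47: 10 bp
  47→56: 9 bp
  56→70: 14 bp
  70→76: 6 bp
  76→9 (wrap): 77-76+9 = 10 bp

[4,6,7,8,9,9,10,10,14]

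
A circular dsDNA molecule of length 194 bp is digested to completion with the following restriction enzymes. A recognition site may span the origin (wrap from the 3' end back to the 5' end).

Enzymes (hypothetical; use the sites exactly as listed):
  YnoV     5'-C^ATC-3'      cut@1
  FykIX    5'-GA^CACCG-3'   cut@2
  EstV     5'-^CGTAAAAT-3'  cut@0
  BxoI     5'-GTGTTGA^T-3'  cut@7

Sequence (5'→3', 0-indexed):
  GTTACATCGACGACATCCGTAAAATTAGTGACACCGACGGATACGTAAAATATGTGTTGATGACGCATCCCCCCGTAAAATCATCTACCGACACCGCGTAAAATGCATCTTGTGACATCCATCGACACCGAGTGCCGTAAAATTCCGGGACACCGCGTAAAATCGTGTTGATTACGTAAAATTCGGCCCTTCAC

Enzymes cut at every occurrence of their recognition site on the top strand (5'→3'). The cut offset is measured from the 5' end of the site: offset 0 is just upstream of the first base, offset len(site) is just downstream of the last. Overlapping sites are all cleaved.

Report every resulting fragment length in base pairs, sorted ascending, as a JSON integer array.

[3,3,4,5,5,5,6,7,9,9,9,10,10,10,12,14,15,16,17,25]

Per-enzyme occurrences:
  YnoV CATC/1: at [4, 13, 65, 81, 105, 115, 119] ⇒ [5, 14, 66, 82, 106, 116, 120]
  FykIX GACACCG/2: at [29, 89, 123, 148] ⇒ [31, 91, 125, 150]
  EstV CGTAAAAT/0: at [17, 43, 73, 96, 135, 155, 174] ⇒ [17, 43, 73, 96, 135, 155, 174]
  BxoI GTGTTGAT/7: at [53, 164] ⇒ [60, 171]

All cut coordinates (distinct, sorted): [5, 14, 17, 31, 43, 60, 66, 73, 82, 91, 96, 106, 116, 120, 125, 135, 150, 155, 171, 174]

Fragments:
  5→14: 9 bp
  14→17: 3 bp
  17→31: 14 bp
  31→43: 12 bp
  43→60: 17 bp
  60→66: 6 bp
  66→73: 7 bp
  73→82: 9 bp
  82→91: 9 bp
  91→96: 5 bp
  96→106: 10 bp
  106→116: 10 bp
  116→120: 4 bp
  120→125: 5 bp
  125→135: 10 bp
  135→150: 15 bp
  150→155: 5 bp
  155→171: 16 bp
  171→174: 3 bp
  174→5 (wrap): 194-174+5 = 25 bp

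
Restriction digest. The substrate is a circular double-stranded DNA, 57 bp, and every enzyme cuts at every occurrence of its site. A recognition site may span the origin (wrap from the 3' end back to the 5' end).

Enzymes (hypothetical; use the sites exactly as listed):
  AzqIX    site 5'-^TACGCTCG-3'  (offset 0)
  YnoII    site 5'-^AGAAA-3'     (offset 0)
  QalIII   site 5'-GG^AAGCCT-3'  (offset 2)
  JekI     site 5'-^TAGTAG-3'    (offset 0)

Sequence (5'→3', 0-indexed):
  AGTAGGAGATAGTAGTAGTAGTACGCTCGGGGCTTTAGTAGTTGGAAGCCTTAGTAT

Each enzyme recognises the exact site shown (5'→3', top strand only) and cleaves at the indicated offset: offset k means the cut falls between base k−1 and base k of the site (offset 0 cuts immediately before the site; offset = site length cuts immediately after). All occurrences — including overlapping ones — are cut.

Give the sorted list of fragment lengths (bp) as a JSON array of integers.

Site scan:
  AzqIX (TACGCTCG, off=0): starts [21] → cuts [21]
  YnoII (AGAAA, off=0): no sites
  QalIII (GGAAGCCT, off=2): starts [43] → cuts [45]
  JekI (TAGTAG, off=0): starts [9, 12, 15, 35, 56] → cuts [9, 12, 15, 35, 56]

All cut coordinates (distinct, sorted): [9, 12, 15, 21, 35, 45, 56]

Fragments:
  9→12: 3 bp
  12→15: 3 bp
  15→21: 6 bp
  21→35: 14 bp
  35→45: 10 bp
  45→56: 11 bp
  56→9 (wrap): 57-56+9 = 10 bp

[3,3,6,10,10,11,14]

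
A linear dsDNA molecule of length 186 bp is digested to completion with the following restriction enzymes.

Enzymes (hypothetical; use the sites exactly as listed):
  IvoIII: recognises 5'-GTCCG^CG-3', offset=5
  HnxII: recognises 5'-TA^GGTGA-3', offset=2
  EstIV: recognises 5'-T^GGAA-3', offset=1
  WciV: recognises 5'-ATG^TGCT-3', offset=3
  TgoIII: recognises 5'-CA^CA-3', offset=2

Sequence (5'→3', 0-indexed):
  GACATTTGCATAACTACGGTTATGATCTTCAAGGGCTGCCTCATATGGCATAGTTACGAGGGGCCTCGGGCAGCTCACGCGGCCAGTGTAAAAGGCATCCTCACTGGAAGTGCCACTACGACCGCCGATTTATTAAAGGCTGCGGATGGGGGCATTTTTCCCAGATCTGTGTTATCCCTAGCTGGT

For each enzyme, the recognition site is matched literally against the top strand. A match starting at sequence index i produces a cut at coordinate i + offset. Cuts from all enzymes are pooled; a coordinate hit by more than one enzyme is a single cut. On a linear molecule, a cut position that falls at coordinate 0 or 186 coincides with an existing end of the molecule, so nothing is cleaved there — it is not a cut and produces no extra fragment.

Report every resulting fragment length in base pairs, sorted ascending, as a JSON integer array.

[81,105]

Per-enzyme occurrences:
  IvoIII (GTCCGCG, off=5): no sites
  HnxII (TAGGTGA, off=2): no sites
  EstIV TGGAA/1: at [104] ⇒ [105]
  WciV (ATGTGCT, off=3): no sites
  TgoIII (CACA, off=2): no sites

Pooled cuts: [105]

Fragment lengths:
  [0,105): 105 bp
  [105,186): 81 bp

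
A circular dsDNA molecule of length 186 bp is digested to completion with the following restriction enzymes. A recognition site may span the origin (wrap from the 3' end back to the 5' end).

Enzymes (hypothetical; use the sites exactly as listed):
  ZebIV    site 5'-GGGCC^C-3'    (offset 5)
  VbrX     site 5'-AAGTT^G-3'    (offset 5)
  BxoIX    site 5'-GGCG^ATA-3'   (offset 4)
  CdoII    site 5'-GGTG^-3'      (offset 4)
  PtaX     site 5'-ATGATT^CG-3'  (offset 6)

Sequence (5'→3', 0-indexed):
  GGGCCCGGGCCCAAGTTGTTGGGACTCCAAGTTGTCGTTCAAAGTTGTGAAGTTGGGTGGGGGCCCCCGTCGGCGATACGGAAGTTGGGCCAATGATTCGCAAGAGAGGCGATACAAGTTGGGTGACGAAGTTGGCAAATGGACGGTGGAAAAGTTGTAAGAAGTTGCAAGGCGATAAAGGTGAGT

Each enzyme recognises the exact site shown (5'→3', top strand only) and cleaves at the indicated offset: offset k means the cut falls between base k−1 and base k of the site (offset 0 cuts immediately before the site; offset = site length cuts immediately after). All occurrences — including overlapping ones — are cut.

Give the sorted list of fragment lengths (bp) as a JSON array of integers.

Per-enzyme occurrences:
  ZebIV (GGGCCC, off=5): starts [0, 6, 60] → cuts [5, 11, 65]
  VbrX (AAGTTG, off=5): starts [12, 28, 41, 49, 81, 115, 128, 151, 161] → cuts [17, 33, 46, 54, 86, 120, 133, 156, 166]
  BxoIX (GGCGATA, off=4): starts [71, 107, 170] → cuts [75, 111, 174]
  CdoII (GGTG, off=4): starts [55, 121, 144, 179] → cuts [59, 125, 148, 183]
  PtaX (ATGATTCG, off=6): starts [92] → cuts [98]

All cut coordinates (distinct, sorted): [5, 11, 17, 33, 46, 54, 59, 65, 75, 86, 98, 111, 120, 125, 133, 148, 156, 166, 174, 183]

Fragment lengths:
  5→11: 6 bp
  11→17: 6 bp
  17→33: 16 bp
  33→46: 13 bp
  46→54: 8 bp
  54→59: 5 bp
  59→65: 6 bp
  65→75: 10 bp
  75→86: 11 bp
  86→98: 12 bp
  98→111: 13 bp
  111→120: 9 bp
  120→125: 5 bp
  125→133: 8 bp
  133→148: 15 bp
  148→156: 8 bp
  156→166: 10 bp
  166→174: 8 bp
  174→183: 9 bp
  183→5 (wrap): 186-183+5 = 8 bp

[5,5,6,6,6,8,8,8,8,8,9,9,10,10,11,12,13,13,15,16]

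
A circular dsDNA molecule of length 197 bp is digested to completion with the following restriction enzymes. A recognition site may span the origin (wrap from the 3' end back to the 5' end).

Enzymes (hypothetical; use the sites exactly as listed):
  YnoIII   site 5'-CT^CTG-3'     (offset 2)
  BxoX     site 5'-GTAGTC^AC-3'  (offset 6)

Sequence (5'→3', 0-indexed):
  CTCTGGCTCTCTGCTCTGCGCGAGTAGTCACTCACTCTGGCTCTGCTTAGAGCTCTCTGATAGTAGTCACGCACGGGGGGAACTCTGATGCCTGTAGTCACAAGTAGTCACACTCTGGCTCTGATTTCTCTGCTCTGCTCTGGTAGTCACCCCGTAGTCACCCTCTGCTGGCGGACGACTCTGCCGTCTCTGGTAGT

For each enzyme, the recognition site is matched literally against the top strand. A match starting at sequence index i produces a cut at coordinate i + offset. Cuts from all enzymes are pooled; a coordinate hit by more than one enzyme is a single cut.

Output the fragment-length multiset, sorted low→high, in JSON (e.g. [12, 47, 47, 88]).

[5,5,5,5,5,6,6,7,8,9,9,9,10,10,11,12,14,14,15,16,16]

Scan for sites:
  YnoIII (CTCTG, off=2): starts [0, 8, 13, 34, 40, 54, 82, 112, 118, 127, 132, 137, 162, 178, 187] → cuts [2, 10, 15, 36, 42, 56, 84, 114, 120, 129, 134, 139, 164, 180, 189]
  BxoX (GTAGTCAC, off=6): starts [23, 62, 93, 103, 142, 153] → cuts [29, 68, 99, 109, 148, 159]

Pooled cuts: [2, 10, 15, 29, 36, 42, 56, 68, 84, 99, 109, 114, 120, 129, 134, 139, 148, 159, 164, 180, 189]

Fragment lengths:
  2→10: 8 bp
  10→15: 5 bp
  15→29: 14 bp
  29→36: 7 bp
  36→42: 6 bp
  42→56: 14 bp
  56→68: 12 bp
  68→84: 16 bp
  84→99: 15 bp
  99→109: 10 bp
  109→114: 5 bp
  114→120: 6 bp
  120→129: 9 bp
  129→134: 5 bp
  134→139: 5 bp
  139→148: 9 bp
  148→159: 11 bp
  159→164: 5 bp
  164→180: 16 bp
  180→189: 9 bp
  189→2 (wrap): 197-189+2 = 10 bp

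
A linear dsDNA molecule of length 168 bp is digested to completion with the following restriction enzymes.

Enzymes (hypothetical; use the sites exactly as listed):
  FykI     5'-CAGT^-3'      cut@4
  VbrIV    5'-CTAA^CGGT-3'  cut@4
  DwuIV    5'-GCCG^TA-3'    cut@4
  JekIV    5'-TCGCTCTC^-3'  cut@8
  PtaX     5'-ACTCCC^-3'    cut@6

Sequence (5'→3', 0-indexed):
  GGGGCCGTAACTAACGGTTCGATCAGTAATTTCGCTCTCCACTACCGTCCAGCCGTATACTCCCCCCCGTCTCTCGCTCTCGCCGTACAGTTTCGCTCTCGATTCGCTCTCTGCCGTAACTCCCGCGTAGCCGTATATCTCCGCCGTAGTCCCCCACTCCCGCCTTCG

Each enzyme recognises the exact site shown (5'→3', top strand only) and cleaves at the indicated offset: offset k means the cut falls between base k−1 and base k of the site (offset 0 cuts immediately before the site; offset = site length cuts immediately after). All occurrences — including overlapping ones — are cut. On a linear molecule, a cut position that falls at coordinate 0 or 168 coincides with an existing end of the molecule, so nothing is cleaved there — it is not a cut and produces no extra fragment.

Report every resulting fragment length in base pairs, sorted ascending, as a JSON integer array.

Site scan:
  FykI (CAGT, off=4): starts [23, 87] → cuts [27, 91]
  VbrIV (CTAACGGT, off=4): starts [10] → cuts [14]
  DwuIV (GCCGTA, off=4): starts [3, 51, 81, 112, 129, 142] → cuts [7, 55, 85, 116, 133, 146]
  JekIV (TCGCTCTC, off=8): starts [31, 73, 92, 103] → cuts [39, 81, 100, 111]
  PtaX (ACTCCC, off=6): starts [58, 118, 155] → cuts [64, 124, 161]

All cut coordinates (distinct, sorted): [7, 14, 27, 39, 55, 64, 81, 85, 91, 100, 111, 116, 124, 133, 146, 161]

Fragments:
  [0,7): 7 bp
  [7,14): 7 bp
  [14,27): 13 bp
  [27,39): 12 bp
  [39,55): 16 bp
  [55,64): 9 bp
  [64,81): 17 bp
  [81,85): 4 bp
  [85,91): 6 bp
  [91,100): 9 bp
  [100,111): 11 bp
  [111,116): 5 bp
  [116,124): 8 bp
  [124,133): 9 bp
  [133,146): 13 bp
  [146,161): 15 bp
  [161,168): 7 bp

[4,5,6,7,7,7,8,9,9,9,11,12,13,13,15,16,17]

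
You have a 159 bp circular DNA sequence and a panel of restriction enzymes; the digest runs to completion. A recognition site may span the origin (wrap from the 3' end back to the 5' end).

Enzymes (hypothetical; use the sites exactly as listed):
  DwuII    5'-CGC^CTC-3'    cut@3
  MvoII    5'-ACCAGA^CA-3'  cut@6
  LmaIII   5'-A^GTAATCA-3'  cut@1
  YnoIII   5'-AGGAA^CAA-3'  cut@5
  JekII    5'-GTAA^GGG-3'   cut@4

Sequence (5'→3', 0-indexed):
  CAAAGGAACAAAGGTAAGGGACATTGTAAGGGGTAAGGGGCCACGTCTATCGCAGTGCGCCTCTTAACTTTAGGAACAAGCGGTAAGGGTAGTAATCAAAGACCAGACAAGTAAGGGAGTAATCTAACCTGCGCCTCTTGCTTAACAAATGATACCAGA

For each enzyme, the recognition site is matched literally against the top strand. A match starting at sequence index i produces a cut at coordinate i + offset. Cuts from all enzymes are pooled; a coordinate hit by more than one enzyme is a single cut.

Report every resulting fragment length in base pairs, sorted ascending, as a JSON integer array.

Scan for sites:
  DwuII CGCCTC/3: at [57, 131] ⇒ [60, 134]
  MvoII ACCAGACA/6: at [101, 153] ⇒ [0, 107]
  LmaIII AGTAATCA/1: at [90] ⇒ [91]
  YnoIII AGGAACAA/5: at [3, 71] ⇒ [8, 76]
  JekII GTAAGGG/4: at [13, 25, 32, 82, 110] ⇒ [17, 29, 36, 86, 114]

All cut coordinates (distinct, sorted): [0, 8, 17, 29, 36, 60, 76, 86, 91, 107, 114, 134]

Fragments:
  0→8: 8 bp
  8→17: 9 bp
  17→29: 12 bp
  29→36: 7 bp
  36→60: 24 bp
  60→76: 16 bp
  76→86: 10 bp
  86→91: 5 bp
  91→107: 16 bp
  107→114: 7 bp
  114→134: 20 bp
  134→0 (wrap): 159-134+0 = 25 bp

[5,7,7,8,9,10,12,16,16,20,24,25]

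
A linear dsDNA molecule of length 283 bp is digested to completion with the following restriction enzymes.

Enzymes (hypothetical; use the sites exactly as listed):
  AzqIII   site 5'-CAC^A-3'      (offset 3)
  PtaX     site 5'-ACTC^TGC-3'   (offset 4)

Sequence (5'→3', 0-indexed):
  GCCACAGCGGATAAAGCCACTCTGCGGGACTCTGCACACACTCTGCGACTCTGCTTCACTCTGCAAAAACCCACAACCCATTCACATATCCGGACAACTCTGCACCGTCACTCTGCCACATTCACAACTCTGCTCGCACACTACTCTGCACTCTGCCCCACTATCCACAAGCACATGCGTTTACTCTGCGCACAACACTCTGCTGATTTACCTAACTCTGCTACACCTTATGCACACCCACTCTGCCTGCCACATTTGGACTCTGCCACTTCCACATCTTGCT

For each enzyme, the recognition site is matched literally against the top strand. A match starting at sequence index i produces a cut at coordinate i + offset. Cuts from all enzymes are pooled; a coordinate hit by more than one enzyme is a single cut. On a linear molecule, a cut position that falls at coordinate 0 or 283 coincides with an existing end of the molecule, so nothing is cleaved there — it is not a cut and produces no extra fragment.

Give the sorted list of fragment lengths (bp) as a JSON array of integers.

Scan for sites:
  AzqIII (CACA, off=3): starts [2, 34, 36, 71, 82, 116, 122, 136, 165, 171, 190, 232, 250, 272] → cuts [5, 37, 39, 74, 85, 119, 125, 139, 168, 174, 193, 235, 253, 275]
  PtaX (ACTCTGC, off=4): starts [18, 28, 39, 47, 57, 96, 109, 126, 142, 149, 182, 196, 214, 239, 259] → cuts [22, 32, 43, 51, 61, 100, 113, 130, 146, 153, 186, 200, 218, 243, 263]

All cut coordinates (distinct, sorted): [5, 22, 32, 37, 39, 43, 51, 61, 74, 85, 100, 113, 119, 125, 130, 139, 146, 153, 168, 174, 186, 193, 200, 218, 235, 243, 253, 263, 275]

Fragments:
  [0,5): 5 bp
  [5,22): 17 bp
  [22,32): 10 bp
  [32,37): 5 bp
  [37,39): 2 bp
  [39,43): 4 bp
  [43,51): 8 bp
  [51,61): 10 bp
  [61,74): 13 bp
  [74,85): 11 bp
  [85,100): 15 bp
  [100,113): 13 bp
  [113,119): 6 bp
  [119,125): 6 bp
  [125,130): 5 bp
  [130,139): 9 bp
  [139,146): 7 bp
  [146,153): 7 bp
  [153,168): 15 bp
  [168,174): 6 bp
  [174,186): 12 bp
  [186,193): 7 bp
  [193,200): 7 bp
  [200,218): 18 bp
  [218,235): 17 bp
  [235,243): 8 bp
  [243,253): 10 bp
  [253,263): 10 bp
  [263,275): 12 bp
  [275,283): 8 bp

[2,4,5,5,5,6,6,6,7,7,7,7,8,8,8,9,10,10,10,10,11,12,12,13,13,15,15,17,17,18]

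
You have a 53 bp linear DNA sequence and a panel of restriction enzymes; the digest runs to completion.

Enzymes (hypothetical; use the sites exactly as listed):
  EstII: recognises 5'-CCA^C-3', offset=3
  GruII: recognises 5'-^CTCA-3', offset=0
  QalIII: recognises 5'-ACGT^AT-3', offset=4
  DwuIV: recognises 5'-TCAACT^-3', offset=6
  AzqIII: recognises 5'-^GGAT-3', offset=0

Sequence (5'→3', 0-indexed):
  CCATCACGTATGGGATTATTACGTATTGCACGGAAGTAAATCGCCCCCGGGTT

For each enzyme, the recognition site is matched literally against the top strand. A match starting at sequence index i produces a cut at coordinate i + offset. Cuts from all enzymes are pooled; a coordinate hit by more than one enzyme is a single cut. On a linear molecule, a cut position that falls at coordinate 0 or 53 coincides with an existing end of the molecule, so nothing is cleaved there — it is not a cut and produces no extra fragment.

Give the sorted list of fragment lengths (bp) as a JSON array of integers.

[3,9,12,29]

Site scan:
  EstII (CCAC, off=3): no sites
  GruII (CTCA, off=0): no sites
  QalIII ACGTAT/4: at [5, 20] ⇒ [9, 24]
  DwuIV (TCAACT, off=6): no sites
  AzqIII GGAT/0: at [12] ⇒ [12]

Pooled cuts: [9, 12, 24]

Fragments:
  [0,9): 9 bp
  [9,12): 3 bp
  [12,24): 12 bp
  [24,53): 29 bp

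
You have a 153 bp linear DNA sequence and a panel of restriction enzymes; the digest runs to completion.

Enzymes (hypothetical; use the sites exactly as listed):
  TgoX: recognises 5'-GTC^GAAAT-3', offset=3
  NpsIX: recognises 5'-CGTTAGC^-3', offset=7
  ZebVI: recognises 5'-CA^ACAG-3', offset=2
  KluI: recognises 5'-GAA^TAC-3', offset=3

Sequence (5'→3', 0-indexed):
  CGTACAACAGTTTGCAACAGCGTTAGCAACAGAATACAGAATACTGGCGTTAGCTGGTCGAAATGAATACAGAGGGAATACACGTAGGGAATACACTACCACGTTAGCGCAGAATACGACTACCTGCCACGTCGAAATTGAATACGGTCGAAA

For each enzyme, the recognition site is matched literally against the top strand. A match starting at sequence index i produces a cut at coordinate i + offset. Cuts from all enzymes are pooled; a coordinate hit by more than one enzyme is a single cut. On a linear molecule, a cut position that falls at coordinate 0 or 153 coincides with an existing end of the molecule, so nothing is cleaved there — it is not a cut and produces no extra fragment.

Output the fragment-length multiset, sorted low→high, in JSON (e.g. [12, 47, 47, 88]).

[1,5,6,6,6,7,8,9,10,11,11,11,13,13,17,19]

Scan for sites:
  TgoX (GTCGAAAT, off=3): starts [56, 130] → cuts [59, 133]
  NpsIX (CGTTAGC, off=7): starts [20, 47, 101] → cuts [27, 54, 108]
  ZebVI (CAACAG, off=2): starts [4, 14, 26] → cuts [6, 16, 28]
  KluI (GAATAC, off=3): starts [31, 38, 64, 75, 88, 111, 139] → cuts [34, 41, 67, 78, 91, 114, 142]

All cut coordinates (distinct, sorted): [6, 16, 27, 28, 34, 41, 54, 59, 67, 78, 91, 108, 114, 133, 142]

Fragments:
  [0,6): 6 bp
  [6,16): 10 bp
  [16,27): 11 bp
  [27,28): 1 bp
  [28,34): 6 bp
  [34,41): 7 bp
  [41,54): 13 bp
  [54,59): 5 bp
  [59,67): 8 bp
  [67,78): 11 bp
  [78,91): 13 bp
  [91,108): 17 bp
  [108,114): 6 bp
  [114,133): 19 bp
  [133,142): 9 bp
  [142,153): 11 bp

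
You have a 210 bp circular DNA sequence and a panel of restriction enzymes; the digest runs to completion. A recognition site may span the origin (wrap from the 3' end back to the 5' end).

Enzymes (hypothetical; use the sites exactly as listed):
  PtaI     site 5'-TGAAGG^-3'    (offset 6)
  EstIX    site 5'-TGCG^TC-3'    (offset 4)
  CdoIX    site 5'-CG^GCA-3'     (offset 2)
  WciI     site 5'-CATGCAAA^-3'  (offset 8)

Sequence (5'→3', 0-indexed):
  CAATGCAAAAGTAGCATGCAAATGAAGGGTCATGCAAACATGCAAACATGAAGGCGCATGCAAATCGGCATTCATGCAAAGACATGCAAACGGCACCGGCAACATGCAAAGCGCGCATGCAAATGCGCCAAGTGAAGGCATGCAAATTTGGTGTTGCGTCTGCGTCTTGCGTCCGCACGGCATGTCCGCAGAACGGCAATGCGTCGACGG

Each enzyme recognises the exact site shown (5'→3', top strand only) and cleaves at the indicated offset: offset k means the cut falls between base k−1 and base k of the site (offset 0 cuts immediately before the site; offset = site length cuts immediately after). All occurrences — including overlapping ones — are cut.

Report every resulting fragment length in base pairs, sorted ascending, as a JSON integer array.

Per-enzyme occurrences:
  PtaI TGAAGG/6: at [22, 48, 132] ⇒ [28, 54, 138]
  EstIX TGCGTC/4: at [154, 160, 167, 199] ⇒ [158, 164, 171, 203]
  CdoIX CGGCA/2: at [65, 90, 96, 177, 193, 207] ⇒ [67, 92, 98, 179, 195, 209]
  WciI CATGCAAA/8: at [14, 30, 38, 56, 72, 82, 102, 115, 138] ⇒ [22, 38, 46, 64, 80, 90, 110, 123, 146]

Pooled cuts: [22, 28, 38, 46, 54, 64, 67, 80, 90, 92, 98, 110, 123, 138, 146, 158, 164, 171, 179, 195, 203, 209]

Fragments:
  22→28: 6 bp
  28→38: 10 bp
  38→46: 8 bp
  46→54: 8 bp
  54→64: 10 bp
  64→67: 3 bp
  67→80: 13 bp
  80→90: 10 bp
  90→92: 2 bp
  92→98: 6 bp
  98→110: 12 bp
  110→123: 13 bp
  123→138: 15 bp
  138→146: 8 bp
  146→158: 12 bp
  158→164: 6 bp
  164→171: 7 bp
  171→179: 8 bp
  179→195: 16 bp
  195→203: 8 bp
  203→209: 6 bp
  209→22 (wrap): 210-209+22 = 23 bp

[2,3,6,6,6,6,7,8,8,8,8,8,10,10,10,12,12,13,13,15,16,23]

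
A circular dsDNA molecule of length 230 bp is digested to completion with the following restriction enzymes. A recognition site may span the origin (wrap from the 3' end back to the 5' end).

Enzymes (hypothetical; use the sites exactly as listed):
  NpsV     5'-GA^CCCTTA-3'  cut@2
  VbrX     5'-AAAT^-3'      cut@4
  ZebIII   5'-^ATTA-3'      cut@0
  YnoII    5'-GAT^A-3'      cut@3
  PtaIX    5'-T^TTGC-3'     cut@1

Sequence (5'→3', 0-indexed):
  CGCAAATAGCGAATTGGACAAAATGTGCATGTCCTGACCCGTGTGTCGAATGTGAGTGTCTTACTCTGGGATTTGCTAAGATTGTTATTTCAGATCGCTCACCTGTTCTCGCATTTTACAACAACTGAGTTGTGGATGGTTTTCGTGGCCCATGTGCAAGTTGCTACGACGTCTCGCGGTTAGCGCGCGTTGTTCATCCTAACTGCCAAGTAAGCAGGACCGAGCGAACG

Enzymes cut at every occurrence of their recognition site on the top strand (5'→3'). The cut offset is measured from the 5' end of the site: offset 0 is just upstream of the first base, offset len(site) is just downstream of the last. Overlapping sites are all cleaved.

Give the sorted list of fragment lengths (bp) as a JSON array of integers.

[17,48,165]

Scan for sites:
  NpsV (GACCCTTA, off=2): no sites
  VbrX (AAAT, off=4): starts [3, 20] → cuts [7, 24]
  ZebIII (ATTA, off=0): no sites
  YnoII (GATA, off=3): no sites
  PtaIX (TTTGC, off=1): starts [71] → cuts [72]

All cut coordinates (distinct, sorted): [7, 24, 72]

Fragments:
  7→24: 17 bp
  24→72: 48 bp
  72→7 (wrap): 230-72+7 = 165 bp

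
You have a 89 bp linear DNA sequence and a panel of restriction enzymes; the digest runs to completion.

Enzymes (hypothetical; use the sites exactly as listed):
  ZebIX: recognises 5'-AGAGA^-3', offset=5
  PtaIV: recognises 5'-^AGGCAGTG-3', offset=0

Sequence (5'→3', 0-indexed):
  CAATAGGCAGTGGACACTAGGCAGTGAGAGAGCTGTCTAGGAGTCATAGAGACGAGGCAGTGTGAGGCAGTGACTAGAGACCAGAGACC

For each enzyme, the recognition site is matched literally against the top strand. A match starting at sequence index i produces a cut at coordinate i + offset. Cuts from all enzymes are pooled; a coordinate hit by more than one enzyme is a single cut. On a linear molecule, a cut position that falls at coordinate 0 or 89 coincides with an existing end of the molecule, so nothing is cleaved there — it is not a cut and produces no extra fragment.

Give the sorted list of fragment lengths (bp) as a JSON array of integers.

Scan for sites:
  ZebIX (AGAGA, off=5): starts [26, 47, 75, 82] → cuts [31, 52, 80, 87]
  PtaIV (AGGCAGTG, off=0): starts [4, 18, 54, 64] → cuts [4, 18, 54, 64]

Pooled cuts: [4, 18, 31, 52, 54, 64, 80, 87]

Fragments:
  [0,4): 4 bp
  [4,18): 14 bp
  [18,31): 13 bp
  [31,52): 21 bp
  [52,54): 2 bp
  [54,64): 10 bp
  [64,80): 16 bp
  [80,87): 7 bp
  [87,89): 2 bp

[2,2,4,7,10,13,14,16,21]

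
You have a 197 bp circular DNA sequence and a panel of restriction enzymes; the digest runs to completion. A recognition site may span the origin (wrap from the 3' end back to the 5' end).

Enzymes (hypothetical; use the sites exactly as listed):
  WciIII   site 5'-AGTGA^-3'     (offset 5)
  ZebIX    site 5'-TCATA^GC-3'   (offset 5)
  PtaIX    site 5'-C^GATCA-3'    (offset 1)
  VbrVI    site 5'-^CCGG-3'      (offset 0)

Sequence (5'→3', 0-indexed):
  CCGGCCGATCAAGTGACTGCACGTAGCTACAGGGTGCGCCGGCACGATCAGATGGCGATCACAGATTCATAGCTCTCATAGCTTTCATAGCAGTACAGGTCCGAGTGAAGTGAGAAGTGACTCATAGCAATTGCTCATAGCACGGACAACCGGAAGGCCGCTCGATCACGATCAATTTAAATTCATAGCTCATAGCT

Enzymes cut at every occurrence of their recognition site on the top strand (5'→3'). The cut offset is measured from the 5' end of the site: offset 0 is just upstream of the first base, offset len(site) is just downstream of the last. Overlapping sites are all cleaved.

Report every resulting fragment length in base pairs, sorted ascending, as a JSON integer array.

[3,5,6,6,6,7,7,7,9,9,10,10,11,13,14,15,18,19,22]

Scan for sites:
  WciIII AGTGA/5: at [11, 103, 108, 115] ⇒ [16, 108, 113, 120]
  ZebIX TCATAGC/5: at [66, 75, 84, 121, 134, 182, 189] ⇒ [71, 80, 89, 126, 139, 187, 194]
  PtaIX CGATCA/1: at [5, 44, 55, 162, 168] ⇒ [6, 45, 56, 163, 169]
  VbrVI CCGG/0: at [0, 38, 149] ⇒ [0, 38, 149]

All cut coordinates (distinct, sorted): [0, 6, 16, 38, 45, 56, 71, 80, 89, 108, 113, 120, 126, 139, 149, 163, 169, 187, 194]

Fragment lengths:
  0→6: 6 bp
  6→16: 10 bp
  16→38: 22 bp
  38→45: 7 bp
  45→56: 11 bp
  56→71: 15 bp
  71→80: 9 bp
  80→89: 9 bp
  89→108: 19 bp
  108→113: 5 bp
  113→120: 7 bp
  120→126: 6 bp
  126→139: 13 bp
  139→149: 10 bp
  149→163: 14 bp
  163→169: 6 bp
  169→187: 18 bp
  187→194: 7 bp
  194→0 (wrap): 197-194+0 = 3 bp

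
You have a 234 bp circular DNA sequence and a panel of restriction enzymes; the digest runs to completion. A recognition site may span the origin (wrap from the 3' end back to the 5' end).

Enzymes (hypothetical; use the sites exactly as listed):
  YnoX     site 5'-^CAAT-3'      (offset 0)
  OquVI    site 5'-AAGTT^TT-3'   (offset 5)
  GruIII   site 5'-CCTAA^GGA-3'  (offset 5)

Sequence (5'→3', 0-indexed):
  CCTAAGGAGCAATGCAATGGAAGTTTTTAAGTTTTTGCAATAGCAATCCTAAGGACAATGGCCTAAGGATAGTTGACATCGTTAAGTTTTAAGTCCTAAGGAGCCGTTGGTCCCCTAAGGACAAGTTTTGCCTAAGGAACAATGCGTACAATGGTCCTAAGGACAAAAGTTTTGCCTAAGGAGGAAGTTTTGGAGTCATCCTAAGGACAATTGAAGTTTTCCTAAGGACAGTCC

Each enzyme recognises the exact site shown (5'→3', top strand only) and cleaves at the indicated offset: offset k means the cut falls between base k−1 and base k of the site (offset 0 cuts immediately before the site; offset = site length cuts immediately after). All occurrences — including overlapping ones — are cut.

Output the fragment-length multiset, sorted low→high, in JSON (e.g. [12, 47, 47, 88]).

Site scan:
  YnoX CAAT/0: at [9, 14, 37, 43, 55, 139, 148, 207] ⇒ [9, 14, 37, 43, 55, 139, 148, 207]
  OquVI AAGTTTT/5: at [20, 28, 83, 122, 166, 184, 213] ⇒ [25, 33, 88, 127, 171, 189, 218]
  GruIII CCTAAGGA/5: at [0, 47, 61, 94, 113, 130, 155, 174, 199, 220] ⇒ [5, 52, 66, 99, 118, 135, 160, 179, 204, 225]

Pooled cuts: [5, 9, 14, 25, 33, 37, 43, 52, 55, 66, 88, 99, 118, 127, 135, 139, 148, 160, 171, 179, 189, 204, 207, 218, 225]

Fragments:
  5→9: 4 bp
  9→14: 5 bp
  14→25: 11 bp
  25→33: 8 bp
  33→37: 4 bp
  37→43: 6 bp
  43→52: 9 bp
  52→55: 3 bp
  55→66: 11 bp
  66→88: 22 bp
  88→99: 11 bp
  99→118: 19 bp
  118→127: 9 bp
  127→135: 8 bp
  135→139: 4 bp
  139→148: 9 bp
  148→160: 12 bp
  160→171: 11 bp
  171→179: 8 bp
  179→189: 10 bp
  189→204: 15 bp
  204→207: 3 bp
  207→218: 11 bp
  218→225: 7 bp
  225→5 (wrap): 234-225+5 = 14 bp

[3,3,4,4,4,5,6,7,8,8,8,9,9,9,10,11,11,11,11,11,12,14,15,19,22]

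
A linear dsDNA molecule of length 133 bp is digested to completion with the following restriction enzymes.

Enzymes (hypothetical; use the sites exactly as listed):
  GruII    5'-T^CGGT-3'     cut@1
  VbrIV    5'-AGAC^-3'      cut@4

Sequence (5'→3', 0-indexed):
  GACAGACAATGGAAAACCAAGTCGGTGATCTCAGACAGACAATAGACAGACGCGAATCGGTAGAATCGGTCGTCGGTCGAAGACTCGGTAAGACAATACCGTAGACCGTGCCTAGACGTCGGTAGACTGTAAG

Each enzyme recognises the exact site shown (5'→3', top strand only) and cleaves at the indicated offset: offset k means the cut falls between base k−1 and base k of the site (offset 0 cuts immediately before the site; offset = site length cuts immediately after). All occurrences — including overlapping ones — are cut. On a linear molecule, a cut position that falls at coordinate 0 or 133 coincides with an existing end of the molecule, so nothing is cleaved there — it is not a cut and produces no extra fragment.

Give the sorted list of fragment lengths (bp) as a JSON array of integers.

[1,2,4,4,6,6,7,7,7,8,9,9,11,11,12,14,15]

Site scan:
  GruII (TCGGT, off=1): starts [21, 56, 65, 72, 84, 118] → cuts [22, 57, 66, 73, 85, 119]
  VbrIV (AGAC, off=4): starts [3, 32, 36, 43, 47, 80, 90, 102, 113, 123] → cuts [7, 36, 40, 47, 51, 84, 94, 106, 117, 127]

Pooled cuts: [7, 22, 36, 40, 47, 51, 57, 66, 73, 84, 85, 94, 106, 117, 119, 127]

Fragments:
  [0,7): 7 bp
  [7,22): 15 bp
  [22,36): 14 bp
  [36,40): 4 bp
  [40,47): 7 bp
  [47,51): 4 bp
  [51,57): 6 bp
  [57,66): 9 bp
  [66,73): 7 bp
  [73,84): 11 bp
  [84,85): 1 bp
  [85,94): 9 bp
  [94,106): 12 bp
  [106,117): 11 bp
  [117,119): 2 bp
  [119,127): 8 bp
  [127,133): 6 bp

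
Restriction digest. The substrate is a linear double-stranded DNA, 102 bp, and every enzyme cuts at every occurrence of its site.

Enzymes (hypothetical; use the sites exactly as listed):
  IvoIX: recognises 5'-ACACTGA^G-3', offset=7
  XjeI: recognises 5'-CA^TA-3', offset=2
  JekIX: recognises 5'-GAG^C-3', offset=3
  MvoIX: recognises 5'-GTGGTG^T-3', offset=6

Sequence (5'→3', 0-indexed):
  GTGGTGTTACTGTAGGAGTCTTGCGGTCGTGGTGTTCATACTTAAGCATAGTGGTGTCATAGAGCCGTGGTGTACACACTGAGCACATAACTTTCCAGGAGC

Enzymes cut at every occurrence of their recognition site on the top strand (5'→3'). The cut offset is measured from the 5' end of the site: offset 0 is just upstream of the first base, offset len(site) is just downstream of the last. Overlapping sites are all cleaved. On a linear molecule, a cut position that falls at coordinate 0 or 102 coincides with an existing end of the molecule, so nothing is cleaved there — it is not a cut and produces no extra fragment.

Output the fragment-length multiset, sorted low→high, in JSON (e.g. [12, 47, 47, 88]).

[1,1,3,4,4,5,6,8,8,10,10,14,28]

Site scan:
  IvoIX (ACACTGAG, off=7): starts [75] → cuts [82]
  XjeI (CATA, off=2): starts [36, 46, 57, 85] → cuts [38, 48, 59, 87]
  JekIX (GAGC, off=3): starts [61, 80, 98] → cuts [64, 83, 101]
  MvoIX (GTGGTGT, off=6): starts [0, 28, 50, 66] → cuts [6, 34, 56, 72]

All cut coordinates (distinct, sorted): [6, 34, 38, 48, 56, 59, 64, 72, 82, 83, 87, 101]

Fragments:
  [0,6): 6 bp
  [6,34): 28 bp
  [34,38): 4 bp
  [38,48): 10 bp
  [48,56): 8 bp
  [56,59): 3 bp
  [59,64): 5 bp
  [64,72): 8 bp
  [72,82): 10 bp
  [82,83): 1 bp
  [83,87): 4 bp
  [87,101): 14 bp
  [101,102): 1 bp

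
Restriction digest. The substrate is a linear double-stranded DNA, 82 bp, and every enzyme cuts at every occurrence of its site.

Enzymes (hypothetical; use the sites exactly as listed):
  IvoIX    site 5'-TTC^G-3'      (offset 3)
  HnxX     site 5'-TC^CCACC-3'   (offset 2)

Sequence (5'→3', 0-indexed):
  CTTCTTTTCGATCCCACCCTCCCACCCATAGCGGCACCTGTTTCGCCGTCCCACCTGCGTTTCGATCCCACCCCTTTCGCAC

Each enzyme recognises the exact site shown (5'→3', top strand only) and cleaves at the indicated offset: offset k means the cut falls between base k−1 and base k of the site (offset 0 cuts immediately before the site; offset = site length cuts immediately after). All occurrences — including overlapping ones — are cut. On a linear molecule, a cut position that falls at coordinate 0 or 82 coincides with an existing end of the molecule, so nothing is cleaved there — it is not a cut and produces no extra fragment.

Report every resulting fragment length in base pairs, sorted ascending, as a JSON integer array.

Per-enzyme occurrences:
  IvoIX TTCG/3: at [6, 41, 60, 75] ⇒ [9, 44, 63, 78]
  HnxX TCCCACC/2: at [11, 19, 48, 65] ⇒ [13, 21, 50, 67]

Pooled cuts: [9, 13, 21, 44, 50, 63, 67, 78]

Fragment lengths:
  [0,9): 9 bp
  [9,13): 4 bp
  [13,21): 8 bp
  [21,44): 23 bp
  [44,50): 6 bp
  [50,63): 13 bp
  [63,67): 4 bp
  [67,78): 11 bp
  [78,82): 4 bp

[4,4,4,6,8,9,11,13,23]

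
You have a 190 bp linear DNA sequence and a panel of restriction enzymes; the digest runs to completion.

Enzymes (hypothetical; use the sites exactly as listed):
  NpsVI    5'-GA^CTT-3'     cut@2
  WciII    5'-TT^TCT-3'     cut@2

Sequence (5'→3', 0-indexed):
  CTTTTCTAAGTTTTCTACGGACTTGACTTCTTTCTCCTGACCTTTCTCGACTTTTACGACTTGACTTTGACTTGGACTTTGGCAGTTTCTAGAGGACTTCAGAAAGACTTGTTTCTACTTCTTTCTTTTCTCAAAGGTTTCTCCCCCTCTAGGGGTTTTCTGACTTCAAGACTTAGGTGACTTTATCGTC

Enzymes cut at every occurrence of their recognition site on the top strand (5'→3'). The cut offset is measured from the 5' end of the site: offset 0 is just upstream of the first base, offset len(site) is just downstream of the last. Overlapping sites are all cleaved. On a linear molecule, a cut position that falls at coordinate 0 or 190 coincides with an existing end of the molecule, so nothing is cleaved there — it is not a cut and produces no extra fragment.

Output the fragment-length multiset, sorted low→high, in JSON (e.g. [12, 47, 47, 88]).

[4,5,5,5,5,6,6,6,6,6,8,8,9,9,9,9,10,10,11,11,11,12,19]

Per-enzyme occurrences:
  NpsVI GACTT/2: at [19, 24, 48, 57, 62, 68, 74, 94, 105, 161, 169, 178] ⇒ [21, 26, 50, 59, 64, 70, 76, 96, 107, 163, 171, 180]
  WciII TTTCT/2: at [2, 11, 30, 42, 85, 111, 121, 126, 137, 156] ⇒ [4, 13, 32, 44, 87, 113, 123, 128, 139, 158]

All cut coordinates (distinct, sorted): [4, 13, 21, 26, 32, 44, 50, 59, 64, 70, 76, 87, 96, 107, 113, 123, 128, 139, 158, 163, 171, 180]

Fragments:
  [0,4): 4 bp
  [4,13): 9 bp
  [13,21): 8 bp
  [21,26): 5 bp
  [26,32): 6 bp
  [32,44): 12 bp
  [44,50): 6 bp
  [50,59): 9 bp
  [59,64): 5 bp
  [64,70): 6 bp
  [70,76): 6 bp
  [76,87): 11 bp
  [87,96): 9 bp
  [96,107): 11 bp
  [107,113): 6 bp
  [113,123): 10 bp
  [123,128): 5 bp
  [128,139): 11 bp
  [139,158): 19 bp
  [158,163): 5 bp
  [163,171): 8 bp
  [171,180): 9 bp
  [180,190): 10 bp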